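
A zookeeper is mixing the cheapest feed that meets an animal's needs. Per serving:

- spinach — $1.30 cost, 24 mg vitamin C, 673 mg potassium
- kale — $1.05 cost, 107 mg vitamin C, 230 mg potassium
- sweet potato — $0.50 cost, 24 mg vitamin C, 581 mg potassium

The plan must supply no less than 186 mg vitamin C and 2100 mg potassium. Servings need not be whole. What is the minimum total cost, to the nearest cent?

A basic optimal solution has at most two foods positive. Try each food alone and each pair with both targets met exactly.
spinach only: max(186/24, 2100/673) = 7.75 servings → $10.07.
kale only: max(186/107, 2100/230) = 9.13 servings → $9.59.
sweet potato only: max(186/24, 2100/581) = 7.75 servings → $3.88.
spinach + kale with both tight: 2.736 servings and 1.125 servings → $4.74.
spinach + sweet potato: intersection lies outside the first quadrant.
kale + sweet potato with both tight: 1.018 servings and 3.211 servings → $2.67.
The minimum over all feasible corners is $2.67.

$2.67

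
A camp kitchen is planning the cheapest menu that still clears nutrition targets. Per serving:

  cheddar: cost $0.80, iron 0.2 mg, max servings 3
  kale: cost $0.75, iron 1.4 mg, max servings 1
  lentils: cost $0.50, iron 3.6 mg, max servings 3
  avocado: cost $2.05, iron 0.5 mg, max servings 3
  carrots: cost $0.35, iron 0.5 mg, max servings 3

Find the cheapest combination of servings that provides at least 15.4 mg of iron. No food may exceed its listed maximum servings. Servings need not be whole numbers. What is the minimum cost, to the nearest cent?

Cost per mg of iron: lentils $0.1389, kale $0.5357, carrots $0.7000, cheddar $4.0000, avocado $4.1000.
Take 3 servings of lentils: +10.8 mg iron for $1.50 (total $1.50, still need 4.6 mg).
Take 1 serving of kale: +1.4 mg iron for $0.75 (total $2.25, still need 3.2 mg).
Take 3 servings of carrots: +1.5 mg iron for $1.05 (total $3.30, still need 1.7 mg).
Take 3 servings of cheddar: +0.6 mg iron for $2.40 (total $5.70, still need 1.1 mg).
Take 2.2 servings of avocado: +1.1 mg iron for $4.51 (total $10.21, still need 0.0 mg).
Greedy by cheapest-per-mg is optimal for a single linear constraint, so the minimum cost is $10.21.

$10.21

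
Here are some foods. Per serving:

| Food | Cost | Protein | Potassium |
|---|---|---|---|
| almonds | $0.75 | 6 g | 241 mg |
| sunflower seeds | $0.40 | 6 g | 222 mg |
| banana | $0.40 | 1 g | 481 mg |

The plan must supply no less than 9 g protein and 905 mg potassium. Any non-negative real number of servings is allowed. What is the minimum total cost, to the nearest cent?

$1.03

Minimising a linear cost over {protein ≥ 9, potassium ≥ 905, servings ≥ 0} — the optimum is at a vertex, using one or two foods.
almonds only: max(9/6, 905/241) = 3.755 servings → $2.82.
sunflower seeds only: max(9/6, 905/222) = 4.077 servings → $1.63.
banana only: max(9/1, 905/481) = 9 servings → $3.60.
almonds + sunflower seeds with both targets exact would need a negative amount; discard.
almonds + banana with both tight: 1.295 servings and 1.233 servings → $1.46.
sunflower seeds + banana with both tight: 1.285 servings and 1.288 servings → $1.03.
So the least-cost plan costs $1.03.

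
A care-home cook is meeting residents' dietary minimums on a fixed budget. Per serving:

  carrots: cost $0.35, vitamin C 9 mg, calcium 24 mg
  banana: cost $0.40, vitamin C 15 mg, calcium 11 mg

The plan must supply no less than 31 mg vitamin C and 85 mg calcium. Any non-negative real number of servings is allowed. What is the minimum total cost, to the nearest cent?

$1.24

Two binding constraints pin down two serving amounts, so the optimal mix uses at most two foods. The candidates are each food alone (scaled to the tighter of vitamin C/calcium) and each pair with both constraints tight.
carrots only: max(31/9, 85/24) = 3.542 servings → $1.24.
banana only: max(31/15, 85/11) = 7.727 servings → $3.09.
carrots + banana: intersection lies outside the first quadrant.
So the least-cost plan costs $1.24.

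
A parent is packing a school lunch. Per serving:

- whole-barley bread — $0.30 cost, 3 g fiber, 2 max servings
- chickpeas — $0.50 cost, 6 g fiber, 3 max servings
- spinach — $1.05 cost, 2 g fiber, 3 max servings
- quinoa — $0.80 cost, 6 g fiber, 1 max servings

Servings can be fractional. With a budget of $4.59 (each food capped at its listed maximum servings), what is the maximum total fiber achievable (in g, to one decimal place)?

Fiber per dollar: chickpeas 12, whole-barley bread 10, quinoa 7.5, spinach 1.905.
Take 3 servings of chickpeas: spends $1.50, +18.0 g fiber (running total 18.0 g).
Take 2 servings of whole-barley bread: spends $0.60, +6.0 g fiber (running total 24.0 g).
Take 1 serving of quinoa: spends $0.80, +6.0 g fiber (running total 30.0 g).
Take 1.61 servings of spinach: spends $1.69, +3.2 g fiber (running total 33.2 g).
Greedy by best ratio exhausts the cost allowance optimally: 33.2 g.

33.2 g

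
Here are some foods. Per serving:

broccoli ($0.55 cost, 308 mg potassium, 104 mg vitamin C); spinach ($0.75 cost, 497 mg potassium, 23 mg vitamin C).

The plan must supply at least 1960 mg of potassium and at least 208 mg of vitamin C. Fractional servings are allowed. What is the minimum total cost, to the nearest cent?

Minimising a linear cost over {potassium ≥ 1960, vitamin C ≥ 208, servings ≥ 0} — the optimum is at a vertex, using one or two foods.
broccoli only: max(1960/308, 208/104) = 6.364 servings → $3.50.
spinach only: max(1960/497, 208/23) = 9.043 servings → $6.78.
broccoli + spinach with both tight: 1.307 servings and 3.134 servings → $3.07.
Cheapest feasible corner: $3.07.

$3.07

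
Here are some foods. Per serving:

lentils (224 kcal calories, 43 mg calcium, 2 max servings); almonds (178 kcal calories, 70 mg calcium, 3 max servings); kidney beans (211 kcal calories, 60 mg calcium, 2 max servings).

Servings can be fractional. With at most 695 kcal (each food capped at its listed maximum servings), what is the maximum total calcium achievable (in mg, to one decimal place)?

Calcium per kcal: almonds 0.3933, kidney beans 0.2844, lentils 0.192.
Take 3 servings of almonds: uses 534 kcal, +210.0 mg calcium (running total 210.0 mg).
Take 0.763 servings of kidney beans: uses 161 kcal, +45.8 mg calcium (running total 255.8 mg).
Greedy by best ratio exhausts the calories allowance optimally: 255.8 mg.

255.8 mg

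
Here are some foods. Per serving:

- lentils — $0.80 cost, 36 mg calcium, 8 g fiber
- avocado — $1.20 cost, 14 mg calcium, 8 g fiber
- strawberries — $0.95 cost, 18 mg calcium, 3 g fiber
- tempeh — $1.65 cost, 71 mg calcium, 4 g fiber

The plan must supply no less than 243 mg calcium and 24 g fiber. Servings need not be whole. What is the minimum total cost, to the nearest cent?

The cheapest plan sits at a corner of the feasible region — with two constraints it uses at most two foods.
lentils only: max(243/36, 24/8) = 6.75 servings → $5.40.
avocado only: max(243/14, 24/8) = 17.36 servings → $20.83.
strawberries only: max(243/18, 24/3) = 13.5 servings → $12.82.
tempeh only: max(243/71, 24/4) = 6 servings → $9.90.
lentils + avocado with both targets exact would need a negative amount; discard.
lentils + strawberries with both targets exact would need a negative amount; discard.
lentils + tempeh with both tight: 1.726 servings and 2.547 servings → $5.58.
avocado + strawberries with both targets exact would need a negative amount; discard.
avocado + tempeh with both tight: 1.43 servings and 3.141 servings → $6.90.
strawberries + tempeh with both tight: 5.191 servings and 2.106 servings → $8.41.
The minimum over all feasible corners is $5.40.

$5.40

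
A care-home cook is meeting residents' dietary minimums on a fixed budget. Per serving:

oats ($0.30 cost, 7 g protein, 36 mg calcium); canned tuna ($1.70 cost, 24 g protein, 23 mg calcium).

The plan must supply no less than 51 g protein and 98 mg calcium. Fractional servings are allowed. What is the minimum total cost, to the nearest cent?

$2.19

An LP optimum is at a vertex; with two nutrient constraints at most two foods are used. Check each candidate.
oats only: max(51/7, 98/36) = 7.286 servings → $2.19.
canned tuna only: max(51/24, 98/23) = 4.261 servings → $7.24.
oats + canned tuna with both tight: 1.677 servings and 1.636 servings → $3.28.
So the least-cost plan costs $2.19.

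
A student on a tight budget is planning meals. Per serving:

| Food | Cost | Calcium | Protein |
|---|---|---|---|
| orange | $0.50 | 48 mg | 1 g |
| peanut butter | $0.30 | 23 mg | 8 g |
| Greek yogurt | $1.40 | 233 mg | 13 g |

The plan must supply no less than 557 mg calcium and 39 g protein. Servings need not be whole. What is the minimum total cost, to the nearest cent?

$3.54

The cheapest plan sits at a corner of the feasible region — with two constraints it uses at most two foods.
orange only: max(557/48, 39/1) = 39 servings → $19.50.
peanut butter only: max(557/23, 39/8) = 24.22 servings → $7.27.
Greek yogurt only: max(557/233, 39/13) = 3 servings → $4.20.
orange + peanut butter with both tight: 9.859 servings and 3.643 servings → $6.02.
orange + Greek yogurt: the both-tight solution has a negative serving — not a feasible corner.
peanut butter + Greek yogurt with both tight: 1.18 servings and 2.274 servings → $3.54.
The minimum over all feasible corners is $3.54.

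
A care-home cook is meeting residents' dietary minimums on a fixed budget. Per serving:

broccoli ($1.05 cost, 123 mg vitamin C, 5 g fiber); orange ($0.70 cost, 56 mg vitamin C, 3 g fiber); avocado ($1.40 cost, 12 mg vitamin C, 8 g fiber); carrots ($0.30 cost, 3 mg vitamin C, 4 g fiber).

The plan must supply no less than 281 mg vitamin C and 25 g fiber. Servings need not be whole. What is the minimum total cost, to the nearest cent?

This is a tiny linear program; its minimum lies at a vertex of the feasible set. List the vertices and price them.
broccoli only: max(281/123, 25/5) = 5 servings → $5.25.
orange only: max(281/56, 25/3) = 8.333 servings → $5.83.
avocado only: max(281/12, 25/8) = 23.42 servings → $32.78.
carrots only: max(281/3, 25/4) = 93.67 servings → $28.10.
broccoli + orange: intersection lies outside the first quadrant.
broccoli + avocado with both tight: 2.108 servings and 1.807 servings → $4.74.
broccoli + carrots with both tight: 2.199 servings and 3.501 servings → $3.36.
orange + avocado with both tight: 4.728 servings and 1.352 servings → $5.20.
orange + carrots with both tight: 4.879 servings and 2.591 servings → $4.19.
avocado + carrots: intersection lies outside the first quadrant.
So the least-cost plan costs $3.36.

$3.36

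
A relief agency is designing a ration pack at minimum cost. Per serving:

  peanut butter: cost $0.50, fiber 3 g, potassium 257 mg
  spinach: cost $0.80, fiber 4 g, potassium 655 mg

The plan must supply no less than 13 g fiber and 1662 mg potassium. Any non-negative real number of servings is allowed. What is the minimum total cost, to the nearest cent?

For a min-cost LP with two ≥-constraints, a basic feasible solution has at most two positive variables.
peanut butter only: max(13/3, 1662/257) = 6.467 servings → $3.23.
spinach only: max(13/4, 1662/655) = 3.25 servings → $2.60.
peanut butter + spinach with both tight: 1.993 servings and 1.756 servings → $2.40.
Cheapest feasible corner: $2.40.

$2.40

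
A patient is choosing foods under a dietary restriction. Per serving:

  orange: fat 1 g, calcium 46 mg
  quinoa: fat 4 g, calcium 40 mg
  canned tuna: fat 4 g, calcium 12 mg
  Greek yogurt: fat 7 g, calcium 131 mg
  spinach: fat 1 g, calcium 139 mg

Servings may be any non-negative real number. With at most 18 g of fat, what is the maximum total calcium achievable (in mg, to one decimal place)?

Calcium per g fat: spinach 139, orange 46, Greek yogurt 18.71, quinoa 10, canned tuna 3.
With no serving limits, spend the whole fat allowance on spinach: 18 g / 1 g × 139 mg = 2502.0 mg.

2502.0 mg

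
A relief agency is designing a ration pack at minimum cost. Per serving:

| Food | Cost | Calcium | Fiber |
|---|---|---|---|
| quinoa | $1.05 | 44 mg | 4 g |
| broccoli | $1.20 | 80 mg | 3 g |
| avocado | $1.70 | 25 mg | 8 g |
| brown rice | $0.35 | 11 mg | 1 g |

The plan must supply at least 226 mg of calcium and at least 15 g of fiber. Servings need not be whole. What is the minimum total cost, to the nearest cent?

Compare the cost at each extreme point of the feasible region.
quinoa only: max(226/44, 15/4) = 5.136 servings → $5.39.
broccoli only: max(226/80, 15/3) = 5 servings → $6.00.
avocado only: max(226/25, 15/8) = 9.04 servings → $15.37.
brown rice only: max(226/11, 15/1) = 20.55 servings → $7.19.
quinoa + broccoli with both tight: 2.777 servings and 1.298 servings → $4.47.
quinoa + avocado: the both-tight solution has a negative serving — not a feasible corner.
quinoa + brown rice (both tight): parallel constraints — no distinct corner.
broccoli + avocado with both tight: 2.536 servings and 0.9239 servings → $4.61.
broccoli + brown rice with both tight: 1.298 servings and 11.11 servings → $5.44.
avocado + brown rice with both targets exact would need a negative amount; discard.
So the least-cost plan costs $4.47.

$4.47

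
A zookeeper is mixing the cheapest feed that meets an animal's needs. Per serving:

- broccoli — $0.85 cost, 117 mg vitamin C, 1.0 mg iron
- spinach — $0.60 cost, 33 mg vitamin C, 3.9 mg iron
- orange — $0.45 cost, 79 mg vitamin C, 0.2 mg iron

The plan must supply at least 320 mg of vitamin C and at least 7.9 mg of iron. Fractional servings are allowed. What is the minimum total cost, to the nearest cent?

$2.59

A basic optimal solution has at most two foods positive. Try each food alone and each pair with both targets met exactly.
broccoli only: max(320/117, 7.9/1.0) = 7.9 servings → $6.71.
spinach only: max(320/33, 7.9/3.9) = 9.697 servings → $5.82.
orange only: max(320/79, 7.9/0.2) = 39.5 servings → $17.77.
broccoli + spinach with both tight: 2.332 servings and 1.428 servings → $2.84.
broccoli + orange: the both-tight solution has a negative serving — not a feasible corner.
spinach + orange with both tight: 1.858 servings and 3.275 servings → $2.59.
So the least-cost plan costs $2.59.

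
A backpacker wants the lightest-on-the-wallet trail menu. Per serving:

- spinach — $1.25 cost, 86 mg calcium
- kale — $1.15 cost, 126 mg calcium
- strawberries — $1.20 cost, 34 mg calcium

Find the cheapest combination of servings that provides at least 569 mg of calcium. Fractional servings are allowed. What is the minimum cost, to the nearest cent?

Cost per mg of calcium: kale $0.0091, spinach $0.0145, strawberries $0.0353.
With no serving limits, use only kale: 569 mg / 126 mg = 4.516 servings × $1.15 = $5.19.

$5.19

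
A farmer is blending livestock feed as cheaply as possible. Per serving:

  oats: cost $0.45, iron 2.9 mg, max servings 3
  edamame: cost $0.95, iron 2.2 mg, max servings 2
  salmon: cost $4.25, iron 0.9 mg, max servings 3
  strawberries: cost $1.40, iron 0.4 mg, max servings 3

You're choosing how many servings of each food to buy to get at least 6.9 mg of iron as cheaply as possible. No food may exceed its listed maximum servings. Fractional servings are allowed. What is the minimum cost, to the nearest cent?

$1.07

Cost per mg of iron: oats $0.1552, edamame $0.4318, strawberries $3.5000, salmon $4.7222.
Take 2.379 servings of oats: +6.9 mg iron for $1.07 (total $1.07, still need 0.0 mg).
Filling from the cheapest source first is optimal under one linear minimum: $1.07.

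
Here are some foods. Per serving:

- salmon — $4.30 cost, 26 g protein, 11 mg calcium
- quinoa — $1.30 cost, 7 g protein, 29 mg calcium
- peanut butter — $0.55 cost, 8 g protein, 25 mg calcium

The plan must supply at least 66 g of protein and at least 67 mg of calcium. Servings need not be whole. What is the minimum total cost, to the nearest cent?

With two linear requirements the optimum uses one or two foods; enumerate the corners.
salmon only: max(66/26, 67/11) = 6.091 servings → $26.19.
quinoa only: max(66/7, 67/29) = 9.429 servings → $12.26.
peanut butter only: max(66/8, 67/25) = 8.25 servings → $4.54.
salmon + quinoa with both tight: 2.134 servings and 1.501 servings → $11.13.
salmon + peanut butter with both tight: 1.982 servings and 1.808 servings → $9.52.
quinoa + peanut butter: the both-tight solution has a negative serving — not a feasible corner.
Cheapest feasible corner: $4.54.

$4.54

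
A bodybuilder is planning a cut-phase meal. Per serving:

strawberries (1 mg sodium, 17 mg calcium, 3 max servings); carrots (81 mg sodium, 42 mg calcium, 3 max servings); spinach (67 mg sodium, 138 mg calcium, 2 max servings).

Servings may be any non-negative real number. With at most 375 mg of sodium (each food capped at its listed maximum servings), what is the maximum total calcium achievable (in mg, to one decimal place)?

450.4 mg

Calcium per mg sodium: strawberries 17, spinach 2.06, carrots 0.5185.
Take 3 servings of strawberries: uses 3 mg sodium, +51.0 mg calcium (running total 51.0 mg).
Take 2 servings of spinach: uses 134 mg sodium, +276.0 mg calcium (running total 327.0 mg).
Take 2.938 servings of carrots: uses 238 mg sodium, +123.4 mg calcium (running total 450.4 mg).
Filling greedily by calcium-per-mg sodium is optimal for one linear limit, giving 450.4 mg.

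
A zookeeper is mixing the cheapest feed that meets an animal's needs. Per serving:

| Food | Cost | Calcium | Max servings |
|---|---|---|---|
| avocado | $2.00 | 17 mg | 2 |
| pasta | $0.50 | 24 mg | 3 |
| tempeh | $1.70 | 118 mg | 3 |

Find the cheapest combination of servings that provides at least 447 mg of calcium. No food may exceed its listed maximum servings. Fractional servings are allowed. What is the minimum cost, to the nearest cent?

$9.07

Cost per mg of calcium: tempeh $0.0144, pasta $0.0208, avocado $0.1176.
Take 3 servings of tempeh: +354.0 mg calcium for $5.10 (total $5.10, still need 93.0 mg).
Take 3 servings of pasta: +72.0 mg calcium for $1.50 (total $6.60, still need 21.0 mg).
Take 1.235 servings of avocado: +21.0 mg calcium for $2.47 (total $9.07, still need 0.0 mg).
Greedy by cheapest-per-mg is optimal for a single linear constraint, so the minimum cost is $9.07.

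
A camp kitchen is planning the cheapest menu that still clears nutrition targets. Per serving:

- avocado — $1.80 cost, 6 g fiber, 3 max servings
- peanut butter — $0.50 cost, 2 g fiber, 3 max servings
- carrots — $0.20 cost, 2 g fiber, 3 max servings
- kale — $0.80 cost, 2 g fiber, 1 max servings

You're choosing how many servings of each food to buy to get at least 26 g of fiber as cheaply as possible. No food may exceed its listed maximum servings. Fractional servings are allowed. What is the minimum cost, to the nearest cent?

$6.30

Cost per g of fiber: carrots $0.1000, peanut butter $0.2500, avocado $0.3000, kale $0.4000.
Take 3 servings of carrots: +6.0 g fiber for $0.60 (total $0.60, still need 20.0 g).
Take 3 servings of peanut butter: +6.0 g fiber for $1.50 (total $2.10, still need 14.0 g).
Take 2.333 servings of avocado: +14.0 g fiber for $4.20 (total $6.30, still need 0.0 g).
Greedy by cheapest-per-g is optimal for a single linear constraint, so the minimum cost is $6.30.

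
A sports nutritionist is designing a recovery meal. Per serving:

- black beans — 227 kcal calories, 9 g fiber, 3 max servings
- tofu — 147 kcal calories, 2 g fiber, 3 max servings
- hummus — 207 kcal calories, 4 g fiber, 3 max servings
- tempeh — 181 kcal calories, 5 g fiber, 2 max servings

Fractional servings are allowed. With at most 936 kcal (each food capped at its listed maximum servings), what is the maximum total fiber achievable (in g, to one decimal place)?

Fiber per kcal: black beans 0.03965, tempeh 0.02762, hummus 0.01932, tofu 0.01361.
Take 3 servings of black beans: uses 681 kcal, +27.0 g fiber (running total 27.0 g).
Take 1.409 servings of tempeh: uses 255 kcal, +7.0 g fiber (running total 34.0 g).
Filling greedily by fiber-per-kcal is optimal for one linear limit, giving 34.0 g.

34.0 g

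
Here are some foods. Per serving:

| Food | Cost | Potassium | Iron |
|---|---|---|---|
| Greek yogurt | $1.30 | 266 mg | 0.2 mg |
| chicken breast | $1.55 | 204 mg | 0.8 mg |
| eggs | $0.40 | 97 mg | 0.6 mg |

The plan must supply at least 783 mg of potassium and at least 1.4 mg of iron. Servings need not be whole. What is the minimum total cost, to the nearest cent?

$3.23

At the optimum either one food covers both requirements or two foods hit both targets exactly; no other combination can be cheaper.
Greek yogurt only: max(783/266, 1.4/0.2) = 7 servings → $9.10.
chicken breast only: max(783/204, 1.4/0.8) = 3.838 servings → $5.95.
eggs only: max(783/97, 1.4/0.6) = 8.072 servings → $3.23.
Greek yogurt + chicken breast with both tight: 1.981 servings and 1.255 servings → $4.52.
Greek yogurt + eggs with both tight: 2.382 servings and 1.539 servings → $3.71.
chicken breast + eggs: intersection lies outside the first quadrant.
So the least-cost plan costs $3.23.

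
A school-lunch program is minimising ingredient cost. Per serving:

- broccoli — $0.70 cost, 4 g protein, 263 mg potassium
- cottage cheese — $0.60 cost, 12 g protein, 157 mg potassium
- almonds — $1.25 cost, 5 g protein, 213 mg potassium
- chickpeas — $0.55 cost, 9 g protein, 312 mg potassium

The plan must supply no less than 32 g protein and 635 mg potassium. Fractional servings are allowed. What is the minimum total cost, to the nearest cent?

$1.71

A basic optimal solution has at most two foods positive. Try each food alone and each pair with both targets met exactly.
broccoli only: max(32/4, 635/263) = 8 servings → $5.60.
cottage cheese only: max(32/12, 635/157) = 4.045 servings → $2.43.
almonds only: max(32/5, 635/213) = 6.4 servings → $8.00.
chickpeas only: max(32/9, 635/312) = 3.556 servings → $1.96.
broccoli + cottage cheese with both tight: 1.027 servings and 2.324 servings → $2.11.
broccoli + almonds: intersection lies outside the first quadrant.
broccoli + chickpeas: intersection lies outside the first quadrant.
cottage cheese + almonds with both tight: 2.056 servings and 1.466 servings → $3.07.
cottage cheese + chickpeas with both tight: 1.831 servings and 1.114 servings → $1.71.
almonds + chickpeas with both targets exact would need a negative amount; discard.
The minimum over all feasible corners is $1.71.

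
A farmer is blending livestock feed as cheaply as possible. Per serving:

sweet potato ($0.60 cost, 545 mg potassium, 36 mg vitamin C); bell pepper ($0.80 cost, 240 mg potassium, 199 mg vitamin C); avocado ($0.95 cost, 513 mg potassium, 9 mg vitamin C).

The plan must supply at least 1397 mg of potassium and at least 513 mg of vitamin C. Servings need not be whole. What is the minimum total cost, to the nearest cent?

$2.77

This is a tiny linear program; its minimum lies at a vertex of the feasible set. List the vertices and price them.
sweet potato only: max(1397/545, 513/36) = 14.25 servings → $8.55.
bell pepper only: max(1397/240, 513/199) = 5.821 servings → $4.66.
avocado only: max(1397/513, 513/9) = 57 servings → $54.15.
sweet potato + bell pepper with both tight: 1.552 servings and 2.297 servings → $2.77.
sweet potato + avocado with both targets exact would need a negative amount; discard.
bell pepper + avocado with both tight: 2.508 servings and 1.55 servings → $3.48.
Cheapest feasible corner: $2.77.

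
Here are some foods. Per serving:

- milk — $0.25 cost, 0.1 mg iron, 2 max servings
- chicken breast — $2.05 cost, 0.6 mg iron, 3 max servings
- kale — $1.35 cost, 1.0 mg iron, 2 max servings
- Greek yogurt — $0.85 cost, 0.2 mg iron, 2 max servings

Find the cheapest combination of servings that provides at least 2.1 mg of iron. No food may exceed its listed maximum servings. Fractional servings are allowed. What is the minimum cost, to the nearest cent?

Cost per mg of iron: kale $1.3500, milk $2.5000, chicken breast $3.4167, Greek yogurt $4.2500.
Take 2 servings of kale: +2.0 mg iron for $2.70 (total $2.70, still need 0.1 mg).
Take 1 serving of milk: +0.1 mg iron for $0.25 (total $2.95, still need 0.0 mg).
Filling from the cheapest source first is optimal under one linear minimum: $2.95.

$2.95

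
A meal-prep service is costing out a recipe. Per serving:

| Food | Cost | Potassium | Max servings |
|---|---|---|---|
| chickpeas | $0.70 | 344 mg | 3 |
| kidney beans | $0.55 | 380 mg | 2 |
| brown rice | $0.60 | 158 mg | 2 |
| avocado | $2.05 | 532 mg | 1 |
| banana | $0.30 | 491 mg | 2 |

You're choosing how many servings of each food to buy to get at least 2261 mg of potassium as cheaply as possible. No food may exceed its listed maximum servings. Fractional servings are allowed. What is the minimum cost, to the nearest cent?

Cost per mg of potassium: banana $0.0006, kidney beans $0.0014, chickpeas $0.0020, brown rice $0.0038, avocado $0.0039.
Take 2 servings of banana: +982.0 mg potassium for $0.60 (total $0.60, still need 1279.0 mg).
Take 2 servings of kidney beans: +760.0 mg potassium for $1.10 (total $1.70, still need 519.0 mg).
Take 1.509 servings of chickpeas: +519.0 mg potassium for $1.06 (total $2.76, still need 0.0 mg).
Greedy by cheapest-per-mg is optimal for a single linear constraint, so the minimum cost is $2.76.

$2.76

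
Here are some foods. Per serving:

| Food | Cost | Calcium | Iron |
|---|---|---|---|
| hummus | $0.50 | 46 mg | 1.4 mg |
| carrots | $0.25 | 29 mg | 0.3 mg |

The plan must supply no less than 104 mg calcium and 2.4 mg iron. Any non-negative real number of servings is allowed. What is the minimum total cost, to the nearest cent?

$1.04

Check every corner: each single food scaled to meet both minima, and each pair solved so both constraints bind.
hummus only: max(104/46, 2.4/1.4) = 2.261 servings → $1.13.
carrots only: max(104/29, 2.4/0.3) = 8 servings → $2.00.
hummus + carrots with both tight: 1.433 servings and 1.313 servings → $1.04.
Cheapest feasible corner: $1.04.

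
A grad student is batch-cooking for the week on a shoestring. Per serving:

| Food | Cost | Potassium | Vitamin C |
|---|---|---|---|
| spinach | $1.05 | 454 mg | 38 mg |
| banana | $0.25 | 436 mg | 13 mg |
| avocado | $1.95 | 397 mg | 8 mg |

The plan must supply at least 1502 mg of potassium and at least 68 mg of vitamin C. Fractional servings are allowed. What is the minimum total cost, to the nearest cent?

$1.31

Two binding constraints pin down two serving amounts, so the optimal mix uses at most two foods. The candidates are each food alone (scaled to the tighter of potassium/vitamin C) and each pair with both constraints tight.
spinach only: max(1502/454, 68/38) = 3.308 servings → $3.47.
banana only: max(1502/436, 68/13) = 5.231 servings → $1.31.
avocado only: max(1502/397, 68/8) = 8.5 servings → $16.57.
spinach + banana with both tight: 0.949 servings and 2.457 servings → $1.61.
spinach + avocado with both tight: 1.308 servings and 2.288 servings → $5.83.
banana + avocado: the both-tight solution has a negative serving — not a feasible corner.
Cheapest feasible corner: $1.31.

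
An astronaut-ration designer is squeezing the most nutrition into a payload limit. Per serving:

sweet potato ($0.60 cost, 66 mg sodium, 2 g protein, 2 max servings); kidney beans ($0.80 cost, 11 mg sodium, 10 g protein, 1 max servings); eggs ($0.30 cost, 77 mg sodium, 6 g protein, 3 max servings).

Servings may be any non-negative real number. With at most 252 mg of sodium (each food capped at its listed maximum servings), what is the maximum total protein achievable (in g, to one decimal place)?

Protein per mg sodium: kidney beans 0.9091, eggs 0.07792, sweet potato 0.0303.
Take 1 serving of kidney beans: uses 11 mg sodium, +10.0 g protein (running total 10.0 g).
Take 3 servings of eggs: uses 231 mg sodium, +18.0 g protein (running total 28.0 g).
Take 0.1515 servings of sweet potato: uses 10 mg sodium, +0.3 g protein (running total 28.3 g).
Filling greedily by protein-per-mg sodium is optimal for one linear limit, giving 28.3 g.

28.3 g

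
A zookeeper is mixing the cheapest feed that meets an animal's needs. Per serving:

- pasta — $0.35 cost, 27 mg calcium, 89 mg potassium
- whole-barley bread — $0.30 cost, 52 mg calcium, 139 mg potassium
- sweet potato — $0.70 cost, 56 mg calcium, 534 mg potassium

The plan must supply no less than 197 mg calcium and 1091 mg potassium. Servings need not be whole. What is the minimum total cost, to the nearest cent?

$1.69

A basic optimal solution has at most two foods positive. Try each food alone and each pair with both targets met exactly.
pasta only: max(197/27, 1091/89) = 12.26 servings → $4.29.
whole-barley bread only: max(197/52, 1091/139) = 7.849 servings → $2.35.
sweet potato only: max(197/56, 1091/534) = 3.518 servings → $2.46.
pasta + whole-barley bread: the both-tight solution has a negative serving — not a feasible corner.
pasta + sweet potato with both tight: 4.675 servings and 1.264 servings → $2.52.
whole-barley bread + sweet potato with both tight: 2.207 servings and 1.469 servings → $1.69.
The minimum over all feasible corners is $1.69.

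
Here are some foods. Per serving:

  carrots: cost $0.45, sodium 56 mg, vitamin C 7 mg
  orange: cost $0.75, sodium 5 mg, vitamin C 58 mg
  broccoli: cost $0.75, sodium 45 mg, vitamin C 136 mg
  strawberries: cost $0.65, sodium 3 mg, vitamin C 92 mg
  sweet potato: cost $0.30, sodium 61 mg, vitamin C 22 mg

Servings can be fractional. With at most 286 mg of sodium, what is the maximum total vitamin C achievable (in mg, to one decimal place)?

Vitamin C per mg sodium: strawberries 30.67, orange 11.6, broccoli 3.022, sweet potato 0.3607, carrots 0.125.
With no serving limits, spend the whole sodium allowance on strawberries: 286 mg / 3 mg × 92 mg = 8770.7 mg.

8770.7 mg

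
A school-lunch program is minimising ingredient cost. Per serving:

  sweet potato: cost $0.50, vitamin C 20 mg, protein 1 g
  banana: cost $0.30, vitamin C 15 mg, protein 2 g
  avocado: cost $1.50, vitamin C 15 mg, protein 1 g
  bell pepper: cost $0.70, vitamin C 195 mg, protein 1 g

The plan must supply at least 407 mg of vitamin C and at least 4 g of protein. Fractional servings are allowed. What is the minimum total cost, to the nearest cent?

sweet potato only: max(407/20, 4/1) = 20.35 servings → $10.18.
banana only: max(407/15, 4/2) = 27.13 servings → $8.14.
avocado only: max(407/15, 4/1) = 27.13 servings → $40.70.
bell pepper only: max(407/195, 4/1) = 4 servings → $2.80.
sweet potato + banana: intersection lies outside the first quadrant.
sweet potato + avocado: intersection lies outside the first quadrant.
sweet potato + bell pepper with both tight: 2.131 servings and 1.869 servings → $2.37.
banana + avocado: the both-tight solution has a negative serving — not a feasible corner.
banana + bell pepper with both tight: 0.9947 servings and 2.011 servings → $1.71.
avocado + bell pepper with both tight: 2.072 servings and 1.928 servings → $4.46.
Cheapest feasible corner: $1.71.

$1.71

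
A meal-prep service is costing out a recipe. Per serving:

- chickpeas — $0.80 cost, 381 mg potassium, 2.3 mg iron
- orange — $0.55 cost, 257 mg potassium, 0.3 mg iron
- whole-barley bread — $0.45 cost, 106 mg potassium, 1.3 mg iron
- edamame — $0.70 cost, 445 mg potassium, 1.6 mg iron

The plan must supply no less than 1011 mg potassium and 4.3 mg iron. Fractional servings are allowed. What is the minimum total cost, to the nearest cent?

This is a tiny linear program; its minimum lies at a vertex of the feasible set. List the vertices and price them.
chickpeas only: max(1011/381, 4.3/2.3) = 2.654 servings → $2.12.
orange only: max(1011/257, 4.3/0.3) = 14.33 servings → $7.88.
whole-barley bread only: max(1011/106, 4.3/1.3) = 9.538 servings → $4.29.
edamame only: max(1011/445, 4.3/1.6) = 2.688 servings → $1.88.
chickpeas + orange with both tight: 1.682 servings and 1.441 servings → $2.14.
chickpeas + whole-barley bread with both targets exact would need a negative amount; discard.
chickpeas + edamame with both tight: 0.7149 servings and 1.66 servings → $1.73.
orange + whole-barley bread with both tight: 2.84 servings and 2.652 servings → $2.76.
orange + edamame: the both-tight solution has a negative serving — not a feasible corner.
whole-barley bread + edamame with both tight: 0.7236 servings and 2.1 servings → $1.80.
Cheapest feasible corner: $1.73.

$1.73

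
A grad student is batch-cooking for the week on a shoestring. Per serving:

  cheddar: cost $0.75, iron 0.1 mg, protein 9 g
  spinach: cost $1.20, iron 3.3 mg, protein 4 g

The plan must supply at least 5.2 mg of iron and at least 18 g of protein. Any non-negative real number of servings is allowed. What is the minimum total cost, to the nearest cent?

$2.83

An LP optimum is at a vertex; with two nutrient constraints at most two foods are used. Check each candidate.
cheddar only: max(5.2/0.1, 18/9) = 52 servings → $39.00.
spinach only: max(5.2/3.3, 18/4) = 4.5 servings → $5.40.
cheddar + spinach with both tight: 1.317 servings and 1.536 servings → $2.83.
So the least-cost plan costs $2.83.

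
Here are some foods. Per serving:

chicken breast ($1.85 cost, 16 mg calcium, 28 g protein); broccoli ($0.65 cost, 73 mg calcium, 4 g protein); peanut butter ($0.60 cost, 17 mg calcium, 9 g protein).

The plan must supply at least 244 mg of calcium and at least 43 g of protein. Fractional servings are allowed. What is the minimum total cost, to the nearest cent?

$3.82

At the optimum either one food covers both requirements or two foods hit both targets exactly; no other combination can be cheaper.
chicken breast only: max(244/16, 43/28) = 15.25 servings → $28.21.
broccoli only: max(244/73, 43/4) = 10.75 servings → $6.99.
peanut butter only: max(244/17, 43/9) = 14.35 servings → $8.61.
chicken breast + broccoli with both tight: 1.092 servings and 3.103 servings → $4.04.
chicken breast + peanut butter with both targets exact would need a negative amount; discard.
broccoli + peanut butter with both tight: 2.487 servings and 3.672 servings → $3.82.
Cheapest feasible corner: $3.82.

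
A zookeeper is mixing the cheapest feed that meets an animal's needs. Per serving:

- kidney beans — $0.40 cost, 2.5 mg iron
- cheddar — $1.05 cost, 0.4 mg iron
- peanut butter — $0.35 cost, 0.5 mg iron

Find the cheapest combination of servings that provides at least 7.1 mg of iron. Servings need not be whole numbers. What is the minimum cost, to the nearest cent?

Cost per mg of iron: kidney beans $0.1600, peanut butter $0.7000, cheddar $2.6250.
With no serving limits, use only kidney beans: 7.1 mg / 2.5 mg = 2.84 servings × $0.40 = $1.14.

$1.14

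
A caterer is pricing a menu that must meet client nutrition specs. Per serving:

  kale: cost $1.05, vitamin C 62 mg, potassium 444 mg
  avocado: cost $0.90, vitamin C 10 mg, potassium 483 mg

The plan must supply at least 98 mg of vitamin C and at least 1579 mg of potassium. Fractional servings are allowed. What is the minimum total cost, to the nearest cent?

$3.22

Check every corner: each single food scaled to meet both minima, and each pair solved so both constraints bind.
kale only: max(98/62, 1579/444) = 3.556 servings → $3.73.
avocado only: max(98/10, 1579/483) = 9.8 servings → $8.82.
kale + avocado with both tight: 1.237 servings and 2.132 servings → $3.22.
Cheapest feasible corner: $3.22.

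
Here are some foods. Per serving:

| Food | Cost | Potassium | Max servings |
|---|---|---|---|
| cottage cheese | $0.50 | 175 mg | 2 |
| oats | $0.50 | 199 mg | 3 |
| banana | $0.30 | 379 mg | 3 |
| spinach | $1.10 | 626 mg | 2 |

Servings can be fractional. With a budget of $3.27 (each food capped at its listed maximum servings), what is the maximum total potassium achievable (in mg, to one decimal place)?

2456.7 mg

Potassium per dollar: banana 1263, spinach 569.1, oats 398, cottage cheese 350.
Take 3 servings of banana: spends $0.90, +1137.0 mg potassium (running total 1137.0 mg).
Take 2 servings of spinach: spends $2.20, +1252.0 mg potassium (running total 2389.0 mg).
Take 0.34 servings of oats: spends $0.17, +67.7 mg potassium (running total 2456.7 mg).
Filling greedily by potassium-per-dollar is optimal for one linear limit, giving 2456.7 mg.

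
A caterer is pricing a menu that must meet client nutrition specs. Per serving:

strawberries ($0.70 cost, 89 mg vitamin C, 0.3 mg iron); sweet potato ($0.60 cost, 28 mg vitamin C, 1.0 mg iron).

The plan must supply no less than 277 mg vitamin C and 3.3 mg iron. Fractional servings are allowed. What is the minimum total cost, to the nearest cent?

At the optimum either one food covers both requirements or two foods hit both targets exactly; no other combination can be cheaper.
strawberries only: max(277/89, 3.3/0.3) = 11 servings → $7.70.
sweet potato only: max(277/28, 3.3/1.0) = 9.893 servings → $5.94.
strawberries + sweet potato with both tight: 2.29 servings and 2.613 servings → $3.17.
Cheapest feasible corner: $3.17.

$3.17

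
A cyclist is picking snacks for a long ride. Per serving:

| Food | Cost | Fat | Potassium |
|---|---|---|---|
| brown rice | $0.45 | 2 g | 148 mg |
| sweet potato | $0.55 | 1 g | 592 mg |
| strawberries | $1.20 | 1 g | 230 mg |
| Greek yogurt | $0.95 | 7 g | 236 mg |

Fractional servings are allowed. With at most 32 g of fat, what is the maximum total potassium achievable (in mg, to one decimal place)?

18944.0 mg

Potassium per g fat: sweet potato 592, strawberries 230, brown rice 74, Greek yogurt 33.71.
With no serving limits, spend the whole fat allowance on sweet potato: 32 g / 1 g × 592 mg = 18944.0 mg.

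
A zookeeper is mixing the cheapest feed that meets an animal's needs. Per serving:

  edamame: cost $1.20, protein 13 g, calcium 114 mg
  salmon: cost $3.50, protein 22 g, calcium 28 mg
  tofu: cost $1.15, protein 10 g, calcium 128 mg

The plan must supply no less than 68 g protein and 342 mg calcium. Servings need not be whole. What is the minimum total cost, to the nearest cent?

$6.28

Two binding constraints pin down two serving amounts, so the optimal mix uses at most two foods. The candidates are each food alone (scaled to the tighter of protein/calcium) and each pair with both constraints tight.
edamame only: max(68/13, 342/114) = 5.231 servings → $6.28.
salmon only: max(68/22, 342/28) = 12.21 servings → $42.75.
tofu only: max(68/10, 342/128) = 6.8 servings → $7.82.
edamame + salmon with both tight: 2.621 servings and 1.542 servings → $8.54.
edamame + tofu with both targets exact would need a negative amount; discard.
salmon + tofu with both tight: 2.084 servings and 2.216 servings → $9.84.
So the least-cost plan costs $6.28.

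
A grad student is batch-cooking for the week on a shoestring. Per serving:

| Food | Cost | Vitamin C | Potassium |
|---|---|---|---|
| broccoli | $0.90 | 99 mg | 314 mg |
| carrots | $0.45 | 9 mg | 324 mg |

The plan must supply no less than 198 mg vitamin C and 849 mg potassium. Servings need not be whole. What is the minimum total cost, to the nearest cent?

This is a tiny linear program; its minimum lies at a vertex of the feasible set. List the vertices and price them.
broccoli only: max(198/99, 849/314) = 2.704 servings → $2.43.
carrots only: max(198/9, 849/324) = 22 servings → $9.90.
broccoli + carrots with both tight: 1.932 servings and 0.748 servings → $2.08.
The minimum over all feasible corners is $2.08.

$2.08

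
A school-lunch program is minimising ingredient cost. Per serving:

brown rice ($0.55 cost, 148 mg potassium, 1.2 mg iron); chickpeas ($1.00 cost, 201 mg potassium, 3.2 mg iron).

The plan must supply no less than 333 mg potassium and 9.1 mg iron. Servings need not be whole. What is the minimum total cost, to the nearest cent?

$2.84

brown rice only: max(333/148, 9.1/1.2) = 7.583 servings → $4.17.
chickpeas only: max(333/201, 9.1/3.2) = 2.844 servings → $2.84.
brown rice + chickpeas: the both-tight solution has a negative serving — not a feasible corner.
So the least-cost plan costs $2.84.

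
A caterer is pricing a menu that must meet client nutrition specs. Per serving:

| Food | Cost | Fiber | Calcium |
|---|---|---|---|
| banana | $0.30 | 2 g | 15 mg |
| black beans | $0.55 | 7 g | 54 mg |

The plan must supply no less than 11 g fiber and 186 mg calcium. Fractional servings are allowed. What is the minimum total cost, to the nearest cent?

$1.89

At the optimum either one food covers both requirements or two foods hit both targets exactly; no other combination can be cheaper.
banana only: max(11/2, 186/15) = 12.4 servings → $3.72.
black beans only: max(11/7, 186/54) = 3.444 servings → $1.89.
banana + black beans: intersection lies outside the first quadrant.
The minimum over all feasible corners is $1.89.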